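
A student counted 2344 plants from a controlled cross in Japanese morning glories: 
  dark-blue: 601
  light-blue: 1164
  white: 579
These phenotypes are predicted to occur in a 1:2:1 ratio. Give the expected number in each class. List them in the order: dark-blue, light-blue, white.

Under the 1:2:1 hypothesis (Σ ratio = 4, N = 2344):
  dark-blue: 2344 × 1/4 = 586
  light-blue: 2344 × 2/4 = 1172
  white: 2344 × 1/4 = 586

586, 1172, 586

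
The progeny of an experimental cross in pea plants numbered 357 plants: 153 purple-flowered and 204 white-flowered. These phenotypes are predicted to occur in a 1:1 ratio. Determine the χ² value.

7.286

Under the 1:1 hypothesis (Σ ratio = 2, N = 357):
  purple-flowered: 357 × 1/2 = 178.5
  white-flowered: 357 × 1/2 = 178.5
χ² = Σ (O − E)² / E
  purple-flowered: (153 − 178.5)² / 178.5 = 3.6429
  white-flowered: (204 − 178.5)² / 178.5 = 3.6429
χ² = 3.6429 + 3.6429 = 7.2858 ≈ 7.286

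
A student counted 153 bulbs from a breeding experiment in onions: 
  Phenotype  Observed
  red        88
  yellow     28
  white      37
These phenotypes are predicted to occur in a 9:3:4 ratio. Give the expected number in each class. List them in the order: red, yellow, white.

86.0625, 28.6875, 38.25

Total ratio parts = 16. Expected numbers out of 153:
  red: 153 × 9/16 = 86.0625
  yellow: 153 × 3/16 = 28.6875
  white: 153 × 4/16 = 38.25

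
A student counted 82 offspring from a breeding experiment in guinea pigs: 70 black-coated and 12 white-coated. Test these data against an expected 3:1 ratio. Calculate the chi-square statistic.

Under the 3:1 hypothesis (Σ ratio = 4, N = 82):
  black-coated: 82 × 3/4 = 61.5
  white-coated: 82 × 1/4 = 20.5
χ² = Σ (O − E)² / E
  black-coated: (70 − 61.5)² / 61.5 = 1.1748
  white-coated: (12 − 20.5)² / 20.5 = 3.5244
χ² = 1.1748 + 3.5244 = 4.6992 ≈ 4.699

4.699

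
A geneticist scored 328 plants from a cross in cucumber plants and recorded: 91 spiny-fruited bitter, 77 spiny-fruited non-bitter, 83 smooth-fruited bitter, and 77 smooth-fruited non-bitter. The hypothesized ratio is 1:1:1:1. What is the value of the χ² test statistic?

1.610

The 1:1:1:1 ratio has 4 parts, so with N = 328 the expected counts are:
  spiny-fruited bitter: 328 × 1/4 = 82
  spiny-fruited non-bitter: 328 × 1/4 = 82
  smooth-fruited bitter: 328 × 1/4 = 82
  smooth-fruited non-bitter: 328 × 1/4 = 82
χ² = Σ (O − E)² / E
  spiny-fruited bitter: (91 − 82)² / 82 = 0.9878
  spiny-fruited non-bitter: (77 − 82)² / 82 = 0.3049
  smooth-fruited bitter: (83 − 82)² / 82 = 0.0122
  smooth-fruited non-bitter: (77 − 82)² / 82 = 0.3049
χ² = 0.9878 + 0.3049 + 0.0122 + 0.3049 = 1.6098 ≈ 1.610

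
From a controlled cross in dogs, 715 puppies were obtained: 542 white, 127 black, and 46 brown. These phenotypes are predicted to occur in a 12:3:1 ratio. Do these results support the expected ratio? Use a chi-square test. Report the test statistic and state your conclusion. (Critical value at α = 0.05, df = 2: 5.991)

0.472; consistent

The 12:3:1 ratio has 16 parts, so with N = 715 the expected counts are:
  white: 715 × 12/16 = 536.25
  black: 715 × 3/16 = 134.0625
  brown: 715 × 1/16 = 44.6875
χ² = Σ (O − E)² / E
  white: (542 − 536.25)² / 536.25 = 0.0617
  black: (127 − 134.0625)² / 134.0625 = 0.3721
  brown: (46 − 44.6875)² / 44.6875 = 0.0385
χ² = 0.0617 + 0.3721 + 0.0385 = 0.4723 ≈ 0.472
Degrees of freedom = 3 − 1 = 2; critical value at α = 0.05 is 5.991.
Since 0.472 < 5.991, we fail to reject the null hypothesis — the data are consistent with the 12:3:1 ratio.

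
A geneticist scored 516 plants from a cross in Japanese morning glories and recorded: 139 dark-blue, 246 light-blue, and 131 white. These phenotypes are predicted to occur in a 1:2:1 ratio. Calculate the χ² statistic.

1.364

Expected counts for N = 516 under a 1:2:1 ratio (total parts = 4):
  dark-blue: 516 × 1/4 = 129
  light-blue: 516 × 2/4 = 258
  white: 516 × 1/4 = 129
χ² = Σ (O − E)² / E
  dark-blue: (139 − 129)² / 129 = 0.7752
  light-blue: (246 − 258)² / 258 = 0.5581
  white: (131 − 129)² / 129 = 0.0310
χ² = 0.7752 + 0.5581 + 0.0310 = 1.3643 ≈ 1.364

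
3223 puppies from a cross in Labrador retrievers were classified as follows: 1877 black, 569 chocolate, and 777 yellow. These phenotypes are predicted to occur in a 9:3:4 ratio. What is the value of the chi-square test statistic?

The 9:3:4 ratio has 16 parts, so with N = 3223 the expected counts are:
  black: 3223 × 9/16 = 1812.9375
  chocolate: 3223 × 3/16 = 604.3125
  yellow: 3223 × 4/16 = 805.75
χ² = Σ (O − E)² / E
  black: (1877 − 1812.9375)² / 1812.9375 = 2.2637
  chocolate: (569 − 604.3125)² / 604.3125 = 2.0635
  yellow: (777 − 805.75)² / 805.75 = 1.0258
χ² = 2.2637 + 2.0635 + 1.0258 = 5.353

5.353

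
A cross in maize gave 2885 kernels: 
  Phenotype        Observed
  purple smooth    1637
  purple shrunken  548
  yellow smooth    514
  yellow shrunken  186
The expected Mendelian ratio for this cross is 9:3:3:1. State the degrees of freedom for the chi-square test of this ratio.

3

A goodness-of-fit test with 4 phenotype classes has df = 4 − 1 = 3.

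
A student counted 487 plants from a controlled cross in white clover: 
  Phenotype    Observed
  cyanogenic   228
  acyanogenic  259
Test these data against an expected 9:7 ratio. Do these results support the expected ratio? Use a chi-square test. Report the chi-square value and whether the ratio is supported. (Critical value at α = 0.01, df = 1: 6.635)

17.608; not consistent

Under the 9:7 hypothesis (Σ ratio = 16, N = 487):
  cyanogenic: 487 × 9/16 = 273.9375
  acyanogenic: 487 × 7/16 = 213.0625
χ² = Σ (O − E)² / E
  cyanogenic: (228 − 273.9375)² / 273.9375 = 7.7034
  acyanogenic: (259 − 213.0625)² / 213.0625 = 9.9044
χ² = 7.7034 + 9.9044 = 17.6078 ≈ 17.608
Degrees of freedom = 2 − 1 = 1; critical value at α = 0.01 is 6.635.
Since 17.608 > 6.635, we reject the null hypothesis — the data do not fit the 9:7 ratio.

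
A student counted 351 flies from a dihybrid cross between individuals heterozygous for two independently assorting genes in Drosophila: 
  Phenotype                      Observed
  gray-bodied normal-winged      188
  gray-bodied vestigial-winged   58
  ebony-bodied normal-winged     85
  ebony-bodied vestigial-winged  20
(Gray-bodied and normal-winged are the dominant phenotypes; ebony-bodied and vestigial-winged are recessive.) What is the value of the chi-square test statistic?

A dihybrid F₂ with independent assortment and complete dominance at both loci gives a 9:3:3:1 phenotypic ratio.
Total ratio parts = 16. Expected numbers out of 351:
  gray-bodied normal-winged: 351 × 9/16 = 197.4375
  gray-bodied vestigial-winged: 351 × 3/16 = 65.8125
  ebony-bodied normal-winged: 351 × 3/16 = 65.8125
  ebony-bodied vestigial-winged: 351 × 1/16 = 21.9375
χ² = Σ (O − E)² / E
  gray-bodied normal-winged: (188 − 197.4375)² / 197.4375 = 0.4511
  gray-bodied vestigial-winged: (58 − 65.8125)² / 65.8125 = 0.9274
  ebony-bodied normal-winged: (85 − 65.8125)² / 65.8125 = 5.5941
  ebony-bodied vestigial-winged: (20 − 21.9375)² / 21.9375 = 0.1711
χ² = 0.4511 + 0.9274 + 5.5941 + 0.1711 = 7.1437 ≈ 7.144

7.144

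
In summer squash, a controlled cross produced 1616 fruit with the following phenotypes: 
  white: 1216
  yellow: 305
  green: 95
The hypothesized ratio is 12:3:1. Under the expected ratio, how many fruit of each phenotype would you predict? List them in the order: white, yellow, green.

Under the 12:3:1 hypothesis (Σ ratio = 16, N = 1616):
  white: 1616 × 12/16 = 1212
  yellow: 1616 × 3/16 = 303
  green: 1616 × 1/16 = 101

1212, 303, 101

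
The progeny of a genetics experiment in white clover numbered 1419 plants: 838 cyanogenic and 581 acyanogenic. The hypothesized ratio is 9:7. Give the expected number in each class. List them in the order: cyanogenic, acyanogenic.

The 9:7 ratio has 16 parts, so with N = 1419 the expected counts are:
  cyanogenic: 1419 × 9/16 = 798.1875
  acyanogenic: 1419 × 7/16 = 620.8125

798.1875, 620.8125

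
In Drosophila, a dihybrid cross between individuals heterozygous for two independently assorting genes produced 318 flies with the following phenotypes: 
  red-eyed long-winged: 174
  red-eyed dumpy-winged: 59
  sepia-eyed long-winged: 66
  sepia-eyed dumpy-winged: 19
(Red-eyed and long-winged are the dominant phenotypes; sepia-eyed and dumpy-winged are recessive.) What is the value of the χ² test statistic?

0.860

A dihybrid F₂ with independent assortment and complete dominance at both loci gives a 9:3:3:1 phenotypic ratio.
Total ratio parts = 16. Expected numbers out of 318:
  red-eyed long-winged: 318 × 9/16 = 178.875
  red-eyed dumpy-winged: 318 × 3/16 = 59.625
  sepia-eyed long-winged: 318 × 3/16 = 59.625
  sepia-eyed dumpy-winged: 318 × 1/16 = 19.875
χ² = Σ (O − E)² / E
  red-eyed long-winged: (174 − 178.875)² / 178.875 = 0.1329
  red-eyed dumpy-winged: (59 − 59.625)² / 59.625 = 0.0066
  sepia-eyed long-winged: (66 − 59.625)² / 59.625 = 0.6816
  sepia-eyed dumpy-winged: (19 − 19.875)² / 19.875 = 0.0385
χ² = 0.1329 + 0.0066 + 0.6816 + 0.0385 = 0.8596 ≈ 0.860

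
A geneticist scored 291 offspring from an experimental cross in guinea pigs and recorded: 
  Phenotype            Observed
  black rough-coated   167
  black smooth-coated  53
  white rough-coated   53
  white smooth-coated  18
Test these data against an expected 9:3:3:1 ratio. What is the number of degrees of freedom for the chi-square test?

A goodness-of-fit test with 4 phenotype classes has df = 4 − 1 = 3.

3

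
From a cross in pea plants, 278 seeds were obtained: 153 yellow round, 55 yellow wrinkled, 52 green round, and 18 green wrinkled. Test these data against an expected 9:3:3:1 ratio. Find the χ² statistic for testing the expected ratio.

The 9:3:3:1 ratio has 16 parts, so with N = 278 the expected counts are:
  yellow round: 278 × 9/16 = 156.375
  yellow wrinkled: 278 × 3/16 = 52.125
  green round: 278 × 3/16 = 52.125
  green wrinkled: 278 × 1/16 = 17.375
χ² = Σ (O − E)² / E
  yellow round: (153 − 156.375)² / 156.375 = 0.0728
  yellow wrinkled: (55 − 52.125)² / 52.125 = 0.1586
  green round: (52 − 52.125)² / 52.125 = 0.0003
  green wrinkled: (18 − 17.375)² / 17.375 = 0.0225
χ² = 0.0728 + 0.1586 + 0.0003 + 0.0225 = 0.2542 ≈ 0.254

0.254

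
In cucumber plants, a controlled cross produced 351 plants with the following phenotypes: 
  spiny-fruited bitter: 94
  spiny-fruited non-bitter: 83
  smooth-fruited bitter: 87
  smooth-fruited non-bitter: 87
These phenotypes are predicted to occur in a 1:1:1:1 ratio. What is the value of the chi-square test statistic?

Under the 1:1:1:1 hypothesis (Σ ratio = 4, N = 351):
  spiny-fruited bitter: 351 × 1/4 = 87.75
  spiny-fruited non-bitter: 351 × 1/4 = 87.75
  smooth-fruited bitter: 351 × 1/4 = 87.75
  smooth-fruited non-bitter: 351 × 1/4 = 87.75
χ² = Σ (O − E)² / E
  spiny-fruited bitter: (94 − 87.75)² / 87.75 = 0.4452
  spiny-fruited non-bitter: (83 − 87.75)² / 87.75 = 0.2571
  smooth-fruited bitter: (87 − 87.75)² / 87.75 = 0.0064
  smooth-fruited non-bitter: (87 − 87.75)² / 87.75 = 0.0064
χ² = 0.4452 + 0.2571 + 0.0064 + 0.0064 = 0.7151 ≈ 0.715

0.715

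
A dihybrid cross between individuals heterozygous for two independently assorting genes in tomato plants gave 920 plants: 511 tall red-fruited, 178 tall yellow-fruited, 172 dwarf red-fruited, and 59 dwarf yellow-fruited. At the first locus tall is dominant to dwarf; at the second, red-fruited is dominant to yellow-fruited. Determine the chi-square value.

0.298

A dihybrid F₂ with independent assortment and complete dominance at both loci gives a 9:3:3:1 phenotypic ratio.
The 9:3:3:1 ratio has 16 parts, so with N = 920 the expected counts are:
  tall red-fruited: 920 × 9/16 = 517.5
  tall yellow-fruited: 920 × 3/16 = 172.5
  dwarf red-fruited: 920 × 3/16 = 172.5
  dwarf yellow-fruited: 920 × 1/16 = 57.5
χ² = Σ (O − E)² / E
  tall red-fruited: (511 − 517.5)² / 517.5 = 0.0816
  tall yellow-fruited: (178 − 172.5)² / 172.5 = 0.1754
  dwarf red-fruited: (172 − 172.5)² / 172.5 = 0.0014
  dwarf yellow-fruited: (59 − 57.5)² / 57.5 = 0.0391
χ² = 0.0816 + 0.1754 + 0.0014 + 0.0391 = 0.2975 ≈ 0.298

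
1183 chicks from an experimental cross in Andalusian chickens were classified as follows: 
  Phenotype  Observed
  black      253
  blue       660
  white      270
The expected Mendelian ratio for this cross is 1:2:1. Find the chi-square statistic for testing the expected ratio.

Under the 1:2:1 hypothesis (Σ ratio = 4, N = 1183):
  black: 1183 × 1/4 = 295.75
  blue: 1183 × 2/4 = 591.5
  white: 1183 × 1/4 = 295.75
χ² = Σ (O − E)² / E
  black: (253 − 295.75)² / 295.75 = 6.1794
  blue: (660 − 591.5)² / 591.5 = 7.9328
  white: (270 − 295.75)² / 295.75 = 2.2420
χ² = 6.1794 + 7.9328 + 2.2420 = 16.3542 ≈ 16.354

16.354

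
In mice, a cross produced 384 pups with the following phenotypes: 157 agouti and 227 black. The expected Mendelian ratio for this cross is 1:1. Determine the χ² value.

12.760

Total ratio parts = 2. Expected numbers out of 384:
  agouti: 384 × 1/2 = 192
  black: 384 × 1/2 = 192
χ² = Σ (O − E)² / E
  agouti: (157 − 192)² / 192 = 6.3802
  black: (227 − 192)² / 192 = 6.3802
χ² = 6.3802 + 6.3802 = 12.7604 ≈ 12.760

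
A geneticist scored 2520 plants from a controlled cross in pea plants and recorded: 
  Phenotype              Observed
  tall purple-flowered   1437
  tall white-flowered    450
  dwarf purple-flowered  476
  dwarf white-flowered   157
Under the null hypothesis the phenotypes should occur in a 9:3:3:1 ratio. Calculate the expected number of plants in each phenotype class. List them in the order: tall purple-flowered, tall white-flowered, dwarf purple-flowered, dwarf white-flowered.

1417.5, 472.5, 472.5, 157.5

Expected counts for N = 2520 under a 9:3:3:1 ratio (total parts = 16):
  tall purple-flowered: 2520 × 9/16 = 1417.5
  tall white-flowered: 2520 × 3/16 = 472.5
  dwarf purple-flowered: 2520 × 3/16 = 472.5
  dwarf white-flowered: 2520 × 1/16 = 157.5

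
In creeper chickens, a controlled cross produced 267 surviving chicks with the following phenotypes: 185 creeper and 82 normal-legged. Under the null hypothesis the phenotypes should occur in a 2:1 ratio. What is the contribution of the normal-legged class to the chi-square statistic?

The 2:1 ratio has 3 parts, so with N = 267 the expected counts are:
  creeper: 267 × 2/3 = 178
  normal-legged: 267 × 1/3 = 89
Contribution of normal-legged: (82 − 89)² / 89 = 0.5506

0.551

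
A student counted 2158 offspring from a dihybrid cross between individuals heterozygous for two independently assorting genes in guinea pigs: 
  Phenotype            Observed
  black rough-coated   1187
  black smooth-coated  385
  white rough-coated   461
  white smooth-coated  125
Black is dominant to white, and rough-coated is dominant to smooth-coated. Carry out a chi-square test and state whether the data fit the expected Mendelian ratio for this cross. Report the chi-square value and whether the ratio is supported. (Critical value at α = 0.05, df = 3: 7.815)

A dihybrid F₂ with independent assortment and complete dominance at both loci gives a 9:3:3:1 phenotypic ratio.
Under the 9:3:3:1 hypothesis (Σ ratio = 16, N = 2158):
  black rough-coated: 2158 × 9/16 = 1213.875
  black smooth-coated: 2158 × 3/16 = 404.625
  white rough-coated: 2158 × 3/16 = 404.625
  white smooth-coated: 2158 × 1/16 = 134.875
χ² = Σ (O − E)² / E
  black rough-coated: (1187 − 1213.875)² / 1213.875 = 0.5950
  black smooth-coated: (385 − 404.625)² / 404.625 = 0.9518
  white rough-coated: (461 − 404.625)² / 404.625 = 7.8545
  white smooth-coated: (125 − 134.875)² / 134.875 = 0.7230
χ² = 0.5950 + 0.9518 + 7.8545 + 0.7230 = 10.1243 ≈ 10.124
Degrees of freedom = 4 − 1 = 3; critical value at α = 0.05 is 7.815.
Since 10.124 > 7.815, we reject the null hypothesis — the data do not fit the 9:3:3:1 ratio.

10.124; not consistent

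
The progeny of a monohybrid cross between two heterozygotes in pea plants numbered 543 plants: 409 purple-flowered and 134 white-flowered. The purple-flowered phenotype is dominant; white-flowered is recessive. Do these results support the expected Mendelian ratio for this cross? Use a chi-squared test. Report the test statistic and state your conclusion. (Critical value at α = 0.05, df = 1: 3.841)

0.030; consistent

For a monohybrid cross between heterozygotes with complete dominance, the expected phenotypic ratio is 3:1.
Total ratio parts = 4. Expected numbers out of 543:
  purple-flowered: 543 × 3/4 = 407.25
  white-flowered: 543 × 1/4 = 135.75
χ² = Σ (O − E)² / E
  purple-flowered: (409 − 407.25)² / 407.25 = 0.0075
  white-flowered: (134 − 135.75)² / 135.75 = 0.0226
χ² = 0.0075 + 0.0226 = 0.0301 ≈ 0.030
Degrees of freedom = 2 − 1 = 1; critical value at α = 0.05 is 3.841.
Since 0.030 < 3.841, we fail to reject the null hypothesis — the data are consistent with the 3:1 ratio.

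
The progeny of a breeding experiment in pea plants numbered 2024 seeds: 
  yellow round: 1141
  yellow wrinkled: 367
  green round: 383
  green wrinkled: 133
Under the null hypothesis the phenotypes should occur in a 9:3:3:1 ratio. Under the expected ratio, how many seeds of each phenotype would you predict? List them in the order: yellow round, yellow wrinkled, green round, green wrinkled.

1138.5, 379.5, 379.5, 126.5

Expected counts for N = 2024 under a 9:3:3:1 ratio (total parts = 16):
  yellow round: 2024 × 9/16 = 1138.5
  yellow wrinkled: 2024 × 3/16 = 379.5
  green round: 2024 × 3/16 = 379.5
  green wrinkled: 2024 × 1/16 = 126.5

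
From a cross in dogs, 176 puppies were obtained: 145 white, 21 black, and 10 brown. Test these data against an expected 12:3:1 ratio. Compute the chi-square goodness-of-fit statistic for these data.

Total ratio parts = 16. Expected numbers out of 176:
  white: 176 × 12/16 = 132
  black: 176 × 3/16 = 33
  brown: 176 × 1/16 = 11
χ² = Σ (O − E)² / E
  white: (145 − 132)² / 132 = 1.2803
  black: (21 − 33)² / 33 = 4.3636
  brown: (10 − 11)² / 11 = 0.0909
χ² = 1.2803 + 4.3636 + 0.0909 = 5.7348 ≈ 5.735

5.735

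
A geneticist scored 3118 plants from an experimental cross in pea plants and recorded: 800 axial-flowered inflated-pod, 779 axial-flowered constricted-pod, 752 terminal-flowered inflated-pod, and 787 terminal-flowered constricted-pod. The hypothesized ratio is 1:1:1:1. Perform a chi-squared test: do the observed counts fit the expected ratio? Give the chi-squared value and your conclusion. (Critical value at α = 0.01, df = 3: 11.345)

Total ratio parts = 4. Expected numbers out of 3118:
  axial-flowered inflated-pod: 3118 × 1/4 = 779.5
  axial-flowered constricted-pod: 3118 × 1/4 = 779.5
  terminal-flowered inflated-pod: 3118 × 1/4 = 779.5
  terminal-flowered constricted-pod: 3118 × 1/4 = 779.5
χ² = Σ (O − E)² / E
  axial-flowered inflated-pod: (800 − 779.5)² / 779.5 = 0.5391
  axial-flowered constricted-pod: (779 − 779.5)² / 779.5 = 0.0003
  terminal-flowered inflated-pod: (752 − 779.5)² / 779.5 = 0.9702
  terminal-flowered constricted-pod: (787 − 779.5)² / 779.5 = 0.0722
χ² = 0.5391 + 0.0003 + 0.9702 + 0.0722 = 1.5818 ≈ 1.582
Degrees of freedom = 4 − 1 = 3; critical value at α = 0.01 is 11.345.
Since 1.582 < 11.345, we fail to reject the null hypothesis — the data are consistent with the 1:1:1:1 ratio.

1.582; consistent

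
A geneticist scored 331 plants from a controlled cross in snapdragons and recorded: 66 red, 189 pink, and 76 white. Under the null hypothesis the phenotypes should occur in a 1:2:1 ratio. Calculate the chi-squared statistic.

Under the 1:2:1 hypothesis (Σ ratio = 4, N = 331):
  red: 331 × 1/4 = 82.75
  pink: 331 × 2/4 = 165.5
  white: 331 × 1/4 = 82.75
χ² = Σ (O − E)² / E
  red: (66 − 82.75)² / 82.75 = 3.3905
  pink: (189 − 165.5)² / 165.5 = 3.3369
  white: (76 − 82.75)² / 82.75 = 0.5506
χ² = 3.3905 + 3.3369 + 0.5506 = 7.278

7.278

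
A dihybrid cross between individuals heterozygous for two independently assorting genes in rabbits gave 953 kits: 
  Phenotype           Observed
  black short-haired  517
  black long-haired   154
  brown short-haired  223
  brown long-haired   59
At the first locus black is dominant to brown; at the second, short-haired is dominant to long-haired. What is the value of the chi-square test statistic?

A dihybrid F₂ with independent assortment and complete dominance at both loci gives a 9:3:3:1 phenotypic ratio.
Expected counts for N = 953 under a 9:3:3:1 ratio (total parts = 16):
  black short-haired: 953 × 9/16 = 536.0625
  black long-haired: 953 × 3/16 = 178.6875
  brown short-haired: 953 × 3/16 = 178.6875
  brown long-haired: 953 × 1/16 = 59.5625
χ² = Σ (O − E)² / E
  black short-haired: (517 − 536.0625)² / 536.0625 = 0.6779
  black long-haired: (154 − 178.6875)² / 178.6875 = 3.4108
  brown short-haired: (223 − 178.6875)² / 178.6875 = 10.9890
  brown long-haired: (59 − 59.5625)² / 59.5625 = 0.0053
χ² = 0.6779 + 3.4108 + 10.9890 + 0.0053 = 15.083

15.083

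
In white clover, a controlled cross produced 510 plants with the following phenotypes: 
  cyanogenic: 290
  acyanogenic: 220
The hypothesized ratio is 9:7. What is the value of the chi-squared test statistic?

0.078

Expected counts for N = 510 under a 9:7 ratio (total parts = 16):
  cyanogenic: 510 × 9/16 = 286.875
  acyanogenic: 510 × 7/16 = 223.125
χ² = Σ (O − E)² / E
  cyanogenic: (290 − 286.875)² / 286.875 = 0.0340
  acyanogenic: (220 − 223.125)² / 223.125 = 0.0438
χ² = 0.0340 + 0.0438 = 0.0778 ≈ 0.078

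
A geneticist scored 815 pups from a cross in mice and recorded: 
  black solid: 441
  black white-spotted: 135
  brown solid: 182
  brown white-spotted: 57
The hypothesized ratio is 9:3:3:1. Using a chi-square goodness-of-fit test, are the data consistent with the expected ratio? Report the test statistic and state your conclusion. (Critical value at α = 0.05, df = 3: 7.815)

9.036; not consistent

Expected counts for N = 815 under a 9:3:3:1 ratio (total parts = 16):
  black solid: 815 × 9/16 = 458.4375
  black white-spotted: 815 × 3/16 = 152.8125
  brown solid: 815 × 3/16 = 152.8125
  brown white-spotted: 815 × 1/16 = 50.9375
χ² = Σ (O − E)² / E
  black solid: (441 − 458.4375)² / 458.4375 = 0.6633
  black white-spotted: (135 − 152.8125)² / 152.8125 = 2.0763
  brown solid: (182 − 152.8125)² / 152.8125 = 5.5749
  brown white-spotted: (57 − 50.9375)² / 50.9375 = 0.7215
χ² = 0.6633 + 2.0763 + 5.5749 + 0.7215 = 9.036
Degrees of freedom = 4 − 1 = 3; critical value at α = 0.05 is 7.815.
Since 9.036 > 7.815, we reject the null hypothesis — the data do not fit the 9:3:3:1 ratio.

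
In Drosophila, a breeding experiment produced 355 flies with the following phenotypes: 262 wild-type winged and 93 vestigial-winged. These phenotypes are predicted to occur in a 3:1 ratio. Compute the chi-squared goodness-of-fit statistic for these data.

Under the 3:1 hypothesis (Σ ratio = 4, N = 355):
  wild-type winged: 355 × 3/4 = 266.25
  vestigial-winged: 355 × 1/4 = 88.75
χ² = Σ (O − E)² / E
  wild-type winged: (262 − 266.25)² / 266.25 = 0.0678
  vestigial-winged: (93 − 88.75)² / 88.75 = 0.2035
χ² = 0.0678 + 0.2035 = 0.2713 ≈ 0.271

0.271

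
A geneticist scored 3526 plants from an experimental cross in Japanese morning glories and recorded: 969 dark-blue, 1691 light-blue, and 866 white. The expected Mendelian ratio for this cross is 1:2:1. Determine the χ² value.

11.898

The 1:2:1 ratio has 4 parts, so with N = 3526 the expected counts are:
  dark-blue: 3526 × 1/4 = 881.5
  light-blue: 3526 × 2/4 = 1763
  white: 3526 × 1/4 = 881.5
χ² = Σ (O − E)² / E
  dark-blue: (969 − 881.5)² / 881.5 = 8.6855
  light-blue: (1691 − 1763)² / 1763 = 2.9404
  white: (866 − 881.5)² / 881.5 = 0.2725
χ² = 8.6855 + 2.9404 + 0.2725 = 11.8984 ≈ 11.898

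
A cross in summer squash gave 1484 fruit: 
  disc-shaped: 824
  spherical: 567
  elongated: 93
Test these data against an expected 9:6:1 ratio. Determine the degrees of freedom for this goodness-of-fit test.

A goodness-of-fit test with 3 phenotype classes has df = 3 − 1 = 2.

2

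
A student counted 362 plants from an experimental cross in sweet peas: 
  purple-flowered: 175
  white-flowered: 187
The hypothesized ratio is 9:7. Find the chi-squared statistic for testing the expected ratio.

Total ratio parts = 16. Expected numbers out of 362:
  purple-flowered: 362 × 9/16 = 203.625
  white-flowered: 362 × 7/16 = 158.375
χ² = Σ (O − E)² / E
  purple-flowered: (175 − 203.625)² / 203.625 = 4.0240
  white-flowered: (187 − 158.375)² / 158.375 = 5.1737
χ² = 4.0240 + 5.1737 = 9.1977 ≈ 9.198

9.198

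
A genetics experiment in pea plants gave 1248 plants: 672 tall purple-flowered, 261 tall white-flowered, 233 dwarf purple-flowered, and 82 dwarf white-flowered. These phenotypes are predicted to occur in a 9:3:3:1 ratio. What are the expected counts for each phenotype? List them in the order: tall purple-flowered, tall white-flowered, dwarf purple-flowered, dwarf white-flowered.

Total ratio parts = 16. Expected numbers out of 1248:
  tall purple-flowered: 1248 × 9/16 = 702
  tall white-flowered: 1248 × 3/16 = 234
  dwarf purple-flowered: 1248 × 3/16 = 234
  dwarf white-flowered: 1248 × 1/16 = 78

702, 234, 234, 78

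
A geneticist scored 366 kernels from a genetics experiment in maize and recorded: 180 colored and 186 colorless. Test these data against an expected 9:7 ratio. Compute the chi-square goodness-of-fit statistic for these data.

7.433

Total ratio parts = 16. Expected numbers out of 366:
  colored: 366 × 9/16 = 205.875
  colorless: 366 × 7/16 = 160.125
χ² = Σ (O − E)² / E
  colored: (180 − 205.875)² / 205.875 = 3.2520
  colorless: (186 − 160.125)² / 160.125 = 4.1812
χ² = 3.2520 + 4.1812 = 7.4332 ≈ 7.433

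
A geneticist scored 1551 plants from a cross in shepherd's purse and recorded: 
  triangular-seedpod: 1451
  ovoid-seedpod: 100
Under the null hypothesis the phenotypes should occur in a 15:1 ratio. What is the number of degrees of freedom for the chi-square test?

A goodness-of-fit test with 2 phenotype classes has df = 2 − 1 = 1.

1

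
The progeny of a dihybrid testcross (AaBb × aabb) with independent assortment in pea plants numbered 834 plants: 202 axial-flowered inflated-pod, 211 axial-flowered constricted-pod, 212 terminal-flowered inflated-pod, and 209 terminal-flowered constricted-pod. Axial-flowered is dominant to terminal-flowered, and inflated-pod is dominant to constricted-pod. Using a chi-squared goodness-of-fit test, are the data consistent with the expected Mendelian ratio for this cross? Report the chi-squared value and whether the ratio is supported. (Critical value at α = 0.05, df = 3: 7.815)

A dihybrid testcross with independent assortment gives a 1:1:1:1 ratio.
Expected counts for N = 834 under a 1:1:1:1 ratio (total parts = 4):
  axial-flowered inflated-pod: 834 × 1/4 = 208.5
  axial-flowered constricted-pod: 834 × 1/4 = 208.5
  terminal-flowered inflated-pod: 834 × 1/4 = 208.5
  terminal-flowered constricted-pod: 834 × 1/4 = 208.5
χ² = Σ (O − E)² / E
  axial-flowered inflated-pod: (202 − 208.5)² / 208.5 = 0.2026
  axial-flowered constricted-pod: (211 − 208.5)² / 208.5 = 0.0300
  terminal-flowered inflated-pod: (212 − 208.5)² / 208.5 = 0.0588
  terminal-flowered constricted-pod: (209 − 208.5)² / 208.5 = 0.0012
χ² = 0.2026 + 0.0300 + 0.0588 + 0.0012 = 0.2926 ≈ 0.293
Degrees of freedom = 4 − 1 = 3; critical value at α = 0.05 is 7.815.
Since 0.293 < 7.815, we fail to reject the null hypothesis — the data are consistent with the 1:1:1:1 ratio.

0.293; consistent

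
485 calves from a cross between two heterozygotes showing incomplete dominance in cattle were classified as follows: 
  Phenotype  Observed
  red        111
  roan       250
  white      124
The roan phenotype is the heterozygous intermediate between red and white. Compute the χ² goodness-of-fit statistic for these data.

1.161

With incomplete dominance, a heterozygote × heterozygote cross gives a 1:2:1 phenotypic ratio.
The 1:2:1 ratio has 4 parts, so with N = 485 the expected counts are:
  red: 485 × 1/4 = 121.25
  roan: 485 × 2/4 = 242.5
  white: 485 × 1/4 = 121.25
χ² = Σ (O − E)² / E
  red: (111 − 121.25)² / 121.25 = 0.8665
  roan: (250 − 242.5)² / 242.5 = 0.2320
  white: (124 − 121.25)² / 121.25 = 0.0624
χ² = 0.8665 + 0.2320 + 0.0624 = 1.1609 ≈ 1.161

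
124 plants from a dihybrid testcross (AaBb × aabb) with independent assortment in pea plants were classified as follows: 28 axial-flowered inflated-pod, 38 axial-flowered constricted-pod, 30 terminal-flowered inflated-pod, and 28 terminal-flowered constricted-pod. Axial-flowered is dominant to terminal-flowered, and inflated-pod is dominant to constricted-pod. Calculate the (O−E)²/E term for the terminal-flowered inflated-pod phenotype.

A dihybrid testcross with independent assortment gives a 1:1:1:1 ratio.
Under the 1:1:1:1 hypothesis (Σ ratio = 4, N = 124):
  axial-flowered inflated-pod: 124 × 1/4 = 31
  axial-flowered constricted-pod: 124 × 1/4 = 31
  terminal-flowered inflated-pod: 124 × 1/4 = 31
  terminal-flowered constricted-pod: 124 × 1/4 = 31
Contribution of terminal-flowered inflated-pod: (30 − 31)² / 31 = 0.0323

0.032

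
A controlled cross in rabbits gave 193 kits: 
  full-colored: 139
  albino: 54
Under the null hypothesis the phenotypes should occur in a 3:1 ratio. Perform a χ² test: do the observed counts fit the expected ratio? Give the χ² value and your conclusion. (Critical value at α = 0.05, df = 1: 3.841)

Total ratio parts = 4. Expected numbers out of 193:
  full-colored: 193 × 3/4 = 144.75
  albino: 193 × 1/4 = 48.25
χ² = Σ (O − E)² / E
  full-colored: (139 − 144.75)² / 144.75 = 0.2284
  albino: (54 − 48.25)² / 48.25 = 0.6852
χ² = 0.2284 + 0.6852 = 0.9136 ≈ 0.914
Degrees of freedom = 2 − 1 = 1; critical value at α = 0.05 is 3.841.
Since 0.914 < 3.841, we fail to reject the null hypothesis — the data are consistent with the 3:1 ratio.

0.914; consistent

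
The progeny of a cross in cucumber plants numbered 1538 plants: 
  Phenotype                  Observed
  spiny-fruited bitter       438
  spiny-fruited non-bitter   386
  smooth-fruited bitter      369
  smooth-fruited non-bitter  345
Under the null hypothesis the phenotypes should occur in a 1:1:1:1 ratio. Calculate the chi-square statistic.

12.133

Expected counts for N = 1538 under a 1:1:1:1 ratio (total parts = 4):
  spiny-fruited bitter: 1538 × 1/4 = 384.5
  spiny-fruited non-bitter: 1538 × 1/4 = 384.5
  smooth-fruited bitter: 1538 × 1/4 = 384.5
  smooth-fruited non-bitter: 1538 × 1/4 = 384.5
χ² = Σ (O − E)² / E
  spiny-fruited bitter: (438 − 384.5)² / 384.5 = 7.4441
  spiny-fruited non-bitter: (386 − 384.5)² / 384.5 = 0.0059
  smooth-fruited bitter: (369 − 384.5)² / 384.5 = 0.6248
  smooth-fruited non-bitter: (345 − 384.5)² / 384.5 = 4.0579
χ² = 7.4441 + 0.0059 + 0.6248 + 4.0579 = 12.1327 ≈ 12.133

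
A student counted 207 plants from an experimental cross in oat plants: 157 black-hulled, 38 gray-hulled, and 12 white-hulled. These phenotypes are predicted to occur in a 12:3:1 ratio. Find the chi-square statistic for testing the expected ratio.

0.105

Expected counts for N = 207 under a 12:3:1 ratio (total parts = 16):
  black-hulled: 207 × 12/16 = 155.25
  gray-hulled: 207 × 3/16 = 38.8125
  white-hulled: 207 × 1/16 = 12.9375
χ² = Σ (O − E)² / E
  black-hulled: (157 − 155.25)² / 155.25 = 0.0197
  gray-hulled: (38 − 38.8125)² / 38.8125 = 0.0170
  white-hulled: (12 − 12.9375)² / 12.9375 = 0.0679
χ² = 0.0197 + 0.0170 + 0.0679 = 0.1046 ≈ 0.105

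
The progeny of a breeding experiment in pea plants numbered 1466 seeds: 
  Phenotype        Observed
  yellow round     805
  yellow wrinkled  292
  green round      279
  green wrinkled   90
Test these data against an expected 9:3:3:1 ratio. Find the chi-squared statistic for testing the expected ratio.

Total ratio parts = 16. Expected numbers out of 1466:
  yellow round: 1466 × 9/16 = 824.625
  yellow wrinkled: 1466 × 3/16 = 274.875
  green round: 1466 × 3/16 = 274.875
  green wrinkled: 1466 × 1/16 = 91.625
χ² = Σ (O − E)² / E
  yellow round: (805 − 824.625)² / 824.625 = 0.4670
  yellow wrinkled: (292 − 274.875)² / 274.875 = 1.0669
  green round: (279 − 274.875)² / 274.875 = 0.0619
  green wrinkled: (90 − 91.625)² / 91.625 = 0.0288
χ² = 0.4670 + 1.0669 + 0.0619 + 0.0288 = 1.6246 ≈ 1.625

1.625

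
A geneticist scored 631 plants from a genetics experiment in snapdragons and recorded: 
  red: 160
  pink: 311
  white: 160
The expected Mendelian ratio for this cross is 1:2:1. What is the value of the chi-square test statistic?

Expected counts for N = 631 under a 1:2:1 ratio (total parts = 4):
  red: 631 × 1/4 = 157.75
  pink: 631 × 2/4 = 315.5
  white: 631 × 1/4 = 157.75
χ² = Σ (O − E)² / E
  red: (160 − 157.75)² / 157.75 = 0.0321
  pink: (311 − 315.5)² / 315.5 = 0.0642
  white: (160 − 157.75)² / 157.75 = 0.0321
χ² = 0.0321 + 0.0642 + 0.0321 = 0.1284 ≈ 0.128

0.128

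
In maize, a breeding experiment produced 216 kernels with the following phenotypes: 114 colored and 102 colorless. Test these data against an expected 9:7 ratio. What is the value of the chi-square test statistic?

Expected counts for N = 216 under a 9:7 ratio (total parts = 16):
  colored: 216 × 9/16 = 121.5
  colorless: 216 × 7/16 = 94.5
χ² = Σ (O − E)² / E
  colored: (114 − 121.5)² / 121.5 = 0.4630
  colorless: (102 − 94.5)² / 94.5 = 0.5952
χ² = 0.4630 + 0.5952 = 1.0582 ≈ 1.058

1.058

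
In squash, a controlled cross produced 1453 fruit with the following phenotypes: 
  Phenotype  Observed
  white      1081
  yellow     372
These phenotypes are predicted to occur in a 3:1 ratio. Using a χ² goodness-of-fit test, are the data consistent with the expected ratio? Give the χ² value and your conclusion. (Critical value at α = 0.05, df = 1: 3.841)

Total ratio parts = 4. Expected numbers out of 1453:
  white: 1453 × 3/4 = 1089.75
  yellow: 1453 × 1/4 = 363.25
χ² = Σ (O − E)² / E
  white: (1081 − 1089.75)² / 1089.75 = 0.0703
  yellow: (372 − 363.25)² / 363.25 = 0.2108
χ² = 0.0703 + 0.2108 = 0.2811 ≈ 0.281
Degrees of freedom = 2 − 1 = 1; critical value at α = 0.05 is 3.841.
Since 0.281 < 3.841, we fail to reject the null hypothesis — the data are consistent with the 3:1 ratio.

0.281; consistent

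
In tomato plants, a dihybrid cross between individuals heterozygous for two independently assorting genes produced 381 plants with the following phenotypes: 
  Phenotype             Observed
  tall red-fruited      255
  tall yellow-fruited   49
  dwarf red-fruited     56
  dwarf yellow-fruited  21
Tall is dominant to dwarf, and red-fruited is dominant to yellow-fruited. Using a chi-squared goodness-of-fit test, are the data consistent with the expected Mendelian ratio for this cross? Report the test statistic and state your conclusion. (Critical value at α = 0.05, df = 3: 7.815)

A dihybrid F₂ with independent assortment and complete dominance at both loci gives a 9:3:3:1 phenotypic ratio.
Expected counts for N = 381 under a 9:3:3:1 ratio (total parts = 16):
  tall red-fruited: 381 × 9/16 = 214.3125
  tall yellow-fruited: 381 × 3/16 = 71.4375
  dwarf red-fruited: 381 × 3/16 = 71.4375
  dwarf yellow-fruited: 381 × 1/16 = 23.8125
χ² = Σ (O − E)² / E
  tall red-fruited: (255 − 214.3125)² / 214.3125 = 7.7246
  tall yellow-fruited: (49 − 71.4375)² / 71.4375 = 7.0473
  dwarf red-fruited: (56 − 71.4375)² / 71.4375 = 3.3360
  dwarf yellow-fruited: (21 − 23.8125)² / 23.8125 = 0.3322
χ² = 7.7246 + 7.0473 + 3.3360 + 0.3322 = 18.4401 ≈ 18.440
Degrees of freedom = 4 − 1 = 3; critical value at α = 0.05 is 7.815.
Since 18.440 > 7.815, we reject the null hypothesis — the data do not fit the 9:3:3:1 ratio.

18.440; not consistent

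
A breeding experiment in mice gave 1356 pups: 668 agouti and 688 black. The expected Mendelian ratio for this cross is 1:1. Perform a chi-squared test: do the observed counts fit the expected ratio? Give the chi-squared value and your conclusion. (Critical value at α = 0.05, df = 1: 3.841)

0.295; consistent

Total ratio parts = 2. Expected numbers out of 1356:
  agouti: 1356 × 1/2 = 678
  black: 1356 × 1/2 = 678
χ² = Σ (O − E)² / E
  agouti: (668 − 678)² / 678 = 0.1475
  black: (688 − 678)² / 678 = 0.1475
χ² = 0.1475 + 0.1475 = 0.295
Degrees of freedom = 2 − 1 = 1; critical value at α = 0.05 is 3.841.
Since 0.295 < 3.841, we fail to reject the null hypothesis — the data are consistent with the 1:1 ratio.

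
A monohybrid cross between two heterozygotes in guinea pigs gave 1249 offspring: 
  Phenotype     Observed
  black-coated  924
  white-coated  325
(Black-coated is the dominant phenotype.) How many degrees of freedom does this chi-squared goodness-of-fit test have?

1

For a monohybrid cross between heterozygotes with complete dominance, the expected phenotypic ratio is 3:1.
A goodness-of-fit test with 2 phenotype classes has df = 2 − 1 = 1.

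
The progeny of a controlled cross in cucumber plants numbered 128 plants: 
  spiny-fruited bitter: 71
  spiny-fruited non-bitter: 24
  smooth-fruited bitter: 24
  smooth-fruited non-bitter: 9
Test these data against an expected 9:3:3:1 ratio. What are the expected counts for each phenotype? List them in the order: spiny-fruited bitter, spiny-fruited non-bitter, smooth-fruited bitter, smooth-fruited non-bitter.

72, 24, 24, 8

Expected counts for N = 128 under a 9:3:3:1 ratio (total parts = 16):
  spiny-fruited bitter: 128 × 9/16 = 72
  spiny-fruited non-bitter: 128 × 3/16 = 24
  smooth-fruited bitter: 128 × 3/16 = 24
  smooth-fruited non-bitter: 128 × 1/16 = 8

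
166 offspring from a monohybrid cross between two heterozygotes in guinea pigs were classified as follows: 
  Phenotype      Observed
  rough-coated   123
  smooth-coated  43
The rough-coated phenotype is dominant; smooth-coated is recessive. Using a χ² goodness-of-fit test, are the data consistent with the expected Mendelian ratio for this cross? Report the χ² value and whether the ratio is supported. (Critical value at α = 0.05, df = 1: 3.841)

0.072; consistent

For a monohybrid cross between heterozygotes with complete dominance, the expected phenotypic ratio is 3:1.
The 3:1 ratio has 4 parts, so with N = 166 the expected counts are:
  rough-coated: 166 × 3/4 = 124.5
  smooth-coated: 166 × 1/4 = 41.5
χ² = Σ (O − E)² / E
  rough-coated: (123 − 124.5)² / 124.5 = 0.0181
  smooth-coated: (43 − 41.5)² / 41.5 = 0.0542
χ² = 0.0181 + 0.0542 = 0.0723 ≈ 0.072
Degrees of freedom = 2 − 1 = 1; critical value at α = 0.05 is 3.841.
Since 0.072 < 3.841, we fail to reject the null hypothesis — the data are consistent with the 3:1 ratio.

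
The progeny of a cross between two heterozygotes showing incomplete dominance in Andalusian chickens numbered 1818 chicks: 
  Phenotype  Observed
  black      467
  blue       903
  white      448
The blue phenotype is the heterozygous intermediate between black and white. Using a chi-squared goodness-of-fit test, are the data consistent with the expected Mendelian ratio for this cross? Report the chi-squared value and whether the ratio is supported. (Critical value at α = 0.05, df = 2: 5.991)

0.476; consistent

With incomplete dominance, a heterozygote × heterozygote cross gives a 1:2:1 phenotypic ratio.
Under the 1:2:1 hypothesis (Σ ratio = 4, N = 1818):
  black: 1818 × 1/4 = 454.5
  blue: 1818 × 2/4 = 909
  white: 1818 × 1/4 = 454.5
χ² = Σ (O − E)² / E
  black: (467 − 454.5)² / 454.5 = 0.3438
  blue: (903 − 909)² / 909 = 0.0396
  white: (448 − 454.5)² / 454.5 = 0.0930
χ² = 0.3438 + 0.0396 + 0.0930 = 0.4764 ≈ 0.476
Degrees of freedom = 3 − 1 = 2; critical value at α = 0.05 is 5.991.
Since 0.476 < 5.991, we fail to reject the null hypothesis — the data are consistent with the 1:2:1 ratio.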